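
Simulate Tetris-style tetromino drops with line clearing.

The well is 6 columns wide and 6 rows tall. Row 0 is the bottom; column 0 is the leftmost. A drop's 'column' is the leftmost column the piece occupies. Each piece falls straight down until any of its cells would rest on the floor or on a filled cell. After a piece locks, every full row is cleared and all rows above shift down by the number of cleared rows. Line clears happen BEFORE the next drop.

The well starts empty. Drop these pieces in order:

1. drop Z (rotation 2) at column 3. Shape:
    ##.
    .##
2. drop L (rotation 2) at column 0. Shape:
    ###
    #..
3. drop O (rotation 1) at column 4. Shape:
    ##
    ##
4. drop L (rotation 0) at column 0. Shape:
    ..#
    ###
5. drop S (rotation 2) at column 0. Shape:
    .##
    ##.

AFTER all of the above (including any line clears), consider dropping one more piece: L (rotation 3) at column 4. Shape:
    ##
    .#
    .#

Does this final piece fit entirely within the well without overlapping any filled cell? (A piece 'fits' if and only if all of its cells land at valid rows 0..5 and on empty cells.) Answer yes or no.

Answer: no

Derivation:
Drop 1: Z rot2 at col 3 lands with bottom-row=0; cleared 0 line(s) (total 0); column heights now [0 0 0 2 2 1], max=2
Drop 2: L rot2 at col 0 lands with bottom-row=0; cleared 0 line(s) (total 0); column heights now [2 2 2 2 2 1], max=2
Drop 3: O rot1 at col 4 lands with bottom-row=2; cleared 0 line(s) (total 0); column heights now [2 2 2 2 4 4], max=4
Drop 4: L rot0 at col 0 lands with bottom-row=2; cleared 0 line(s) (total 0); column heights now [3 3 4 2 4 4], max=4
Drop 5: S rot2 at col 0 lands with bottom-row=3; cleared 0 line(s) (total 0); column heights now [4 5 5 2 4 4], max=5
Test piece L rot3 at col 4 (width 2): heights before test = [4 5 5 2 4 4]; fits = False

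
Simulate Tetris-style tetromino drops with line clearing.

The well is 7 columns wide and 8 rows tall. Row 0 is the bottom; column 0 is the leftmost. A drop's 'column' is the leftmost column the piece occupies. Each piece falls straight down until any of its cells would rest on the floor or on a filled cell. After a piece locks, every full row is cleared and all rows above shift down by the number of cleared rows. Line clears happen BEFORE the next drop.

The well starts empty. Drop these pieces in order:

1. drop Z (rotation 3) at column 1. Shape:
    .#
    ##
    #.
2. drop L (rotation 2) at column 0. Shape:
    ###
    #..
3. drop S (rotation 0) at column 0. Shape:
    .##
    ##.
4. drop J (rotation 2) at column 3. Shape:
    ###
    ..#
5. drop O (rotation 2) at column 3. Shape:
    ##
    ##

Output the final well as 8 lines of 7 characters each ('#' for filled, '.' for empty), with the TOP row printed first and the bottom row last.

Answer: .......
.......
.##....
##.....
#####..
#.###..
.#####.
.#...#.

Derivation:
Drop 1: Z rot3 at col 1 lands with bottom-row=0; cleared 0 line(s) (total 0); column heights now [0 2 3 0 0 0 0], max=3
Drop 2: L rot2 at col 0 lands with bottom-row=2; cleared 0 line(s) (total 0); column heights now [4 4 4 0 0 0 0], max=4
Drop 3: S rot0 at col 0 lands with bottom-row=4; cleared 0 line(s) (total 0); column heights now [5 6 6 0 0 0 0], max=6
Drop 4: J rot2 at col 3 lands with bottom-row=0; cleared 0 line(s) (total 0); column heights now [5 6 6 2 2 2 0], max=6
Drop 5: O rot2 at col 3 lands with bottom-row=2; cleared 0 line(s) (total 0); column heights now [5 6 6 4 4 2 0], max=6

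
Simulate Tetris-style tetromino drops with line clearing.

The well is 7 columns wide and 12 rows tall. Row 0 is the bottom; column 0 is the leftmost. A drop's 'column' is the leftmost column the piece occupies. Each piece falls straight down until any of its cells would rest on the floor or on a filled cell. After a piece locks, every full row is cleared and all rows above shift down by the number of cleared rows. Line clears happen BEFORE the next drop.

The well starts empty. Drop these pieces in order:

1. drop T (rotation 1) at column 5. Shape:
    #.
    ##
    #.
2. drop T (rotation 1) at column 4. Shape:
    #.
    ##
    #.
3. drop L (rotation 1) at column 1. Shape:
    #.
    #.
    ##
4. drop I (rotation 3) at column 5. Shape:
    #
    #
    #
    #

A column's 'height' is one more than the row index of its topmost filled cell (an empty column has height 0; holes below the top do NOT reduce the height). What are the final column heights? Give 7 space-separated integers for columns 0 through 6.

Drop 1: T rot1 at col 5 lands with bottom-row=0; cleared 0 line(s) (total 0); column heights now [0 0 0 0 0 3 2], max=3
Drop 2: T rot1 at col 4 lands with bottom-row=2; cleared 0 line(s) (total 0); column heights now [0 0 0 0 5 4 2], max=5
Drop 3: L rot1 at col 1 lands with bottom-row=0; cleared 0 line(s) (total 0); column heights now [0 3 1 0 5 4 2], max=5
Drop 4: I rot3 at col 5 lands with bottom-row=4; cleared 0 line(s) (total 0); column heights now [0 3 1 0 5 8 2], max=8

Answer: 0 3 1 0 5 8 2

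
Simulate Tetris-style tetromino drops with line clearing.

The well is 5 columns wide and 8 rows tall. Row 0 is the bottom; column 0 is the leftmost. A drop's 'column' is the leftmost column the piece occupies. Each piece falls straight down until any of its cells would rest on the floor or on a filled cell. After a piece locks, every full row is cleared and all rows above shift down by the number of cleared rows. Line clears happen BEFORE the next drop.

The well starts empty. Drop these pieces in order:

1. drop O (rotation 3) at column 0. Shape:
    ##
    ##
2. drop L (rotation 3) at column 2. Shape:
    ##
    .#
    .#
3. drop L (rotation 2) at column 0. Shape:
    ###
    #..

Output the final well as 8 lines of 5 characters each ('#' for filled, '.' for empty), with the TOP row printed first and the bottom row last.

Answer: .....
.....
.....
.....
###..
#.##.
##.#.
##.#.

Derivation:
Drop 1: O rot3 at col 0 lands with bottom-row=0; cleared 0 line(s) (total 0); column heights now [2 2 0 0 0], max=2
Drop 2: L rot3 at col 2 lands with bottom-row=0; cleared 0 line(s) (total 0); column heights now [2 2 3 3 0], max=3
Drop 3: L rot2 at col 0 lands with bottom-row=2; cleared 0 line(s) (total 0); column heights now [4 4 4 3 0], max=4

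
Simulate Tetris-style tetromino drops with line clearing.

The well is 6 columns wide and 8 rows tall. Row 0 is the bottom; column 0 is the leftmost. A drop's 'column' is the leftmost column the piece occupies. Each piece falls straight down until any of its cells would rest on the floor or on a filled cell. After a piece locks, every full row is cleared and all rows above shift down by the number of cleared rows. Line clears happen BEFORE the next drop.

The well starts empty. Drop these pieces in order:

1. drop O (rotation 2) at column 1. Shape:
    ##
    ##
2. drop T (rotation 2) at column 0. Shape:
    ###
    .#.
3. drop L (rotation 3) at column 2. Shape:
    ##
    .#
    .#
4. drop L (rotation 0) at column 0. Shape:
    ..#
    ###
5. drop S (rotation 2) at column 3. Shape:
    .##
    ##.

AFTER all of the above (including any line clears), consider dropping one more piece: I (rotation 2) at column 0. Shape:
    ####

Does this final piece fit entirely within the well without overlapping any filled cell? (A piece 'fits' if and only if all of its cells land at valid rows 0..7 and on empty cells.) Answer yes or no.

Answer: yes

Derivation:
Drop 1: O rot2 at col 1 lands with bottom-row=0; cleared 0 line(s) (total 0); column heights now [0 2 2 0 0 0], max=2
Drop 2: T rot2 at col 0 lands with bottom-row=2; cleared 0 line(s) (total 0); column heights now [4 4 4 0 0 0], max=4
Drop 3: L rot3 at col 2 lands with bottom-row=2; cleared 0 line(s) (total 0); column heights now [4 4 5 5 0 0], max=5
Drop 4: L rot0 at col 0 lands with bottom-row=5; cleared 0 line(s) (total 0); column heights now [6 6 7 5 0 0], max=7
Drop 5: S rot2 at col 3 lands with bottom-row=5; cleared 0 line(s) (total 0); column heights now [6 6 7 6 7 7], max=7
Test piece I rot2 at col 0 (width 4): heights before test = [6 6 7 6 7 7]; fits = True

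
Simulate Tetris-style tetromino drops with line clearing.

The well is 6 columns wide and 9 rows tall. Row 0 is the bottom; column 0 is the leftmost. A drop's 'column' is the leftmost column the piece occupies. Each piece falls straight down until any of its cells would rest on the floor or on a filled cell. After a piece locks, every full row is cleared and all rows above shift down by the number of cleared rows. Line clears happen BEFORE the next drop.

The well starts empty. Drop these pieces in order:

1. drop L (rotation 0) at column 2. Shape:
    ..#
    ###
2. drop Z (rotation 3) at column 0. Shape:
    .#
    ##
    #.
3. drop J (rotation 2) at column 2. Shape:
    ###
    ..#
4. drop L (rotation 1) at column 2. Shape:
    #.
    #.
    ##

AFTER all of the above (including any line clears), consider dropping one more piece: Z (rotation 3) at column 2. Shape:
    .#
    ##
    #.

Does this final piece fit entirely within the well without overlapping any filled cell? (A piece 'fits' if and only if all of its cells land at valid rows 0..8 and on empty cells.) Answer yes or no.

Answer: no

Derivation:
Drop 1: L rot0 at col 2 lands with bottom-row=0; cleared 0 line(s) (total 0); column heights now [0 0 1 1 2 0], max=2
Drop 2: Z rot3 at col 0 lands with bottom-row=0; cleared 0 line(s) (total 0); column heights now [2 3 1 1 2 0], max=3
Drop 3: J rot2 at col 2 lands with bottom-row=2; cleared 0 line(s) (total 0); column heights now [2 3 4 4 4 0], max=4
Drop 4: L rot1 at col 2 lands with bottom-row=4; cleared 0 line(s) (total 0); column heights now [2 3 7 5 4 0], max=7
Test piece Z rot3 at col 2 (width 2): heights before test = [2 3 7 5 4 0]; fits = False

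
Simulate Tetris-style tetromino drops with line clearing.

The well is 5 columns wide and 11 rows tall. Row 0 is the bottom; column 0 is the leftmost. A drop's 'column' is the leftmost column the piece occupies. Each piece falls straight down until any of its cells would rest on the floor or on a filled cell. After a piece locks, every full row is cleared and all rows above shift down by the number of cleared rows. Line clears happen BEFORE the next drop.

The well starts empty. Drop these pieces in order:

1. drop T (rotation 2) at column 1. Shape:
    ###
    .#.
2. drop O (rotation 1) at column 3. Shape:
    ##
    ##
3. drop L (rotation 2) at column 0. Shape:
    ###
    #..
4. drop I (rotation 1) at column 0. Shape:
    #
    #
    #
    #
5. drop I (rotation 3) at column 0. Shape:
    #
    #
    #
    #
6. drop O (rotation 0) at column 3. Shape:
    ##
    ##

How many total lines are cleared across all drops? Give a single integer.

Drop 1: T rot2 at col 1 lands with bottom-row=0; cleared 0 line(s) (total 0); column heights now [0 2 2 2 0], max=2
Drop 2: O rot1 at col 3 lands with bottom-row=2; cleared 0 line(s) (total 0); column heights now [0 2 2 4 4], max=4
Drop 3: L rot2 at col 0 lands with bottom-row=1; cleared 1 line(s) (total 1); column heights now [2 2 2 3 3], max=3
Drop 4: I rot1 at col 0 lands with bottom-row=2; cleared 0 line(s) (total 1); column heights now [6 2 2 3 3], max=6
Drop 5: I rot3 at col 0 lands with bottom-row=6; cleared 0 line(s) (total 1); column heights now [10 2 2 3 3], max=10
Drop 6: O rot0 at col 3 lands with bottom-row=3; cleared 0 line(s) (total 1); column heights now [10 2 2 5 5], max=10

Answer: 1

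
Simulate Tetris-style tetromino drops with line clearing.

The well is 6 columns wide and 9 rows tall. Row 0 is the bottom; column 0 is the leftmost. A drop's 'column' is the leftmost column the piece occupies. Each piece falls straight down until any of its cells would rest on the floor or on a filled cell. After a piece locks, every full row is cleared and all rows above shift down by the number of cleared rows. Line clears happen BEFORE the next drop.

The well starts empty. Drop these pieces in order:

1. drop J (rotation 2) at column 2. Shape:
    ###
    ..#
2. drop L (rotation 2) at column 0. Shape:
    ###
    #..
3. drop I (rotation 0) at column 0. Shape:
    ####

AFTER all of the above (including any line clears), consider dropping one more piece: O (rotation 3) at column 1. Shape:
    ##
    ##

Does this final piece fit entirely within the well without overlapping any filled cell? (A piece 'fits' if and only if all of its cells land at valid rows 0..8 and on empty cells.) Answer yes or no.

Answer: yes

Derivation:
Drop 1: J rot2 at col 2 lands with bottom-row=0; cleared 0 line(s) (total 0); column heights now [0 0 2 2 2 0], max=2
Drop 2: L rot2 at col 0 lands with bottom-row=1; cleared 0 line(s) (total 0); column heights now [3 3 3 2 2 0], max=3
Drop 3: I rot0 at col 0 lands with bottom-row=3; cleared 0 line(s) (total 0); column heights now [4 4 4 4 2 0], max=4
Test piece O rot3 at col 1 (width 2): heights before test = [4 4 4 4 2 0]; fits = True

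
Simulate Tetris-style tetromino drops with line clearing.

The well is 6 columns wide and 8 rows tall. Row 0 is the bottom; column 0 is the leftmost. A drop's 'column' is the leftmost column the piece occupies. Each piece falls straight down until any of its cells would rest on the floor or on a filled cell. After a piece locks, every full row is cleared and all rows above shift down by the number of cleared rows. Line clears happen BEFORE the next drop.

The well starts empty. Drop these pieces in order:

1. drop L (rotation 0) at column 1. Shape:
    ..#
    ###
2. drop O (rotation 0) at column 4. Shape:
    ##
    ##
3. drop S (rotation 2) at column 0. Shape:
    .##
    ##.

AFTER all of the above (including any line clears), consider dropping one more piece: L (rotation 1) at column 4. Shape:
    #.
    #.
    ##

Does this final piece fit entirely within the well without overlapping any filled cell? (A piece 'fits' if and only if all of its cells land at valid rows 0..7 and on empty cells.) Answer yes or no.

Drop 1: L rot0 at col 1 lands with bottom-row=0; cleared 0 line(s) (total 0); column heights now [0 1 1 2 0 0], max=2
Drop 2: O rot0 at col 4 lands with bottom-row=0; cleared 0 line(s) (total 0); column heights now [0 1 1 2 2 2], max=2
Drop 3: S rot2 at col 0 lands with bottom-row=1; cleared 0 line(s) (total 0); column heights now [2 3 3 2 2 2], max=3
Test piece L rot1 at col 4 (width 2): heights before test = [2 3 3 2 2 2]; fits = True

Answer: yes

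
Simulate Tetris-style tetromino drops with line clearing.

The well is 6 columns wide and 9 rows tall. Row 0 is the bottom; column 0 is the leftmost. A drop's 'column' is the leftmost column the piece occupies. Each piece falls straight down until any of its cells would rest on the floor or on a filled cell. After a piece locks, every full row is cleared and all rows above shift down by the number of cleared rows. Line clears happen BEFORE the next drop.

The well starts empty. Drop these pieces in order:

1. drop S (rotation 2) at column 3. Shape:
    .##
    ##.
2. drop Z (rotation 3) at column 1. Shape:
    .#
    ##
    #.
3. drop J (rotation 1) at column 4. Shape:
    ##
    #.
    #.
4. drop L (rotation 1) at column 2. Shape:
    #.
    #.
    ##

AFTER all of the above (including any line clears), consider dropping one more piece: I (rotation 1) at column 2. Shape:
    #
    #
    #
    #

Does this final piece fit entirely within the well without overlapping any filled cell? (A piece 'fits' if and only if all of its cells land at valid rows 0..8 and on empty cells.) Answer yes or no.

Drop 1: S rot2 at col 3 lands with bottom-row=0; cleared 0 line(s) (total 0); column heights now [0 0 0 1 2 2], max=2
Drop 2: Z rot3 at col 1 lands with bottom-row=0; cleared 0 line(s) (total 0); column heights now [0 2 3 1 2 2], max=3
Drop 3: J rot1 at col 4 lands with bottom-row=2; cleared 0 line(s) (total 0); column heights now [0 2 3 1 5 5], max=5
Drop 4: L rot1 at col 2 lands with bottom-row=3; cleared 0 line(s) (total 0); column heights now [0 2 6 4 5 5], max=6
Test piece I rot1 at col 2 (width 1): heights before test = [0 2 6 4 5 5]; fits = False

Answer: no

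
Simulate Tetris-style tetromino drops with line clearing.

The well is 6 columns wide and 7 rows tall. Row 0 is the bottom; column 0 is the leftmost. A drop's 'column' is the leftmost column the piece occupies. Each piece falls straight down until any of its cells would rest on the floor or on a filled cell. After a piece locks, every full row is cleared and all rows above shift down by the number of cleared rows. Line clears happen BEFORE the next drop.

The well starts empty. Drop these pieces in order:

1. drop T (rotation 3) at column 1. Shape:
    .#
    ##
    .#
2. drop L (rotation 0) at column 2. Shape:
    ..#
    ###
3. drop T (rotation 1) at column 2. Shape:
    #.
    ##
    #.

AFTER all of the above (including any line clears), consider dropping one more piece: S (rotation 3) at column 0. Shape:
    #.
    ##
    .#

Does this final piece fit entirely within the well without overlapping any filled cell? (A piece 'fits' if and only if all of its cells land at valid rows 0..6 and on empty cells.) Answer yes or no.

Drop 1: T rot3 at col 1 lands with bottom-row=0; cleared 0 line(s) (total 0); column heights now [0 2 3 0 0 0], max=3
Drop 2: L rot0 at col 2 lands with bottom-row=3; cleared 0 line(s) (total 0); column heights now [0 2 4 4 5 0], max=5
Drop 3: T rot1 at col 2 lands with bottom-row=4; cleared 0 line(s) (total 0); column heights now [0 2 7 6 5 0], max=7
Test piece S rot3 at col 0 (width 2): heights before test = [0 2 7 6 5 0]; fits = True

Answer: yes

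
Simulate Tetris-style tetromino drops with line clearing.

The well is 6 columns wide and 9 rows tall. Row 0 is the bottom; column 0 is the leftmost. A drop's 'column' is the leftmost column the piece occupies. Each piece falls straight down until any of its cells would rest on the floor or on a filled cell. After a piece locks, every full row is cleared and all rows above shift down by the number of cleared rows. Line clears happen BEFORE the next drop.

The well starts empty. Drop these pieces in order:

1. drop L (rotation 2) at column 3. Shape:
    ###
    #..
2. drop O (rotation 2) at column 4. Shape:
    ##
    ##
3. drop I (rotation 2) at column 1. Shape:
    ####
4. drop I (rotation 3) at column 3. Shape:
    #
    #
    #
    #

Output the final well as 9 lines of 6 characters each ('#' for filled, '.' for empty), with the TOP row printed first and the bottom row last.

Drop 1: L rot2 at col 3 lands with bottom-row=0; cleared 0 line(s) (total 0); column heights now [0 0 0 2 2 2], max=2
Drop 2: O rot2 at col 4 lands with bottom-row=2; cleared 0 line(s) (total 0); column heights now [0 0 0 2 4 4], max=4
Drop 3: I rot2 at col 1 lands with bottom-row=4; cleared 0 line(s) (total 0); column heights now [0 5 5 5 5 4], max=5
Drop 4: I rot3 at col 3 lands with bottom-row=5; cleared 0 line(s) (total 0); column heights now [0 5 5 9 5 4], max=9

Answer: ...#..
...#..
...#..
...#..
.####.
....##
....##
...###
...#..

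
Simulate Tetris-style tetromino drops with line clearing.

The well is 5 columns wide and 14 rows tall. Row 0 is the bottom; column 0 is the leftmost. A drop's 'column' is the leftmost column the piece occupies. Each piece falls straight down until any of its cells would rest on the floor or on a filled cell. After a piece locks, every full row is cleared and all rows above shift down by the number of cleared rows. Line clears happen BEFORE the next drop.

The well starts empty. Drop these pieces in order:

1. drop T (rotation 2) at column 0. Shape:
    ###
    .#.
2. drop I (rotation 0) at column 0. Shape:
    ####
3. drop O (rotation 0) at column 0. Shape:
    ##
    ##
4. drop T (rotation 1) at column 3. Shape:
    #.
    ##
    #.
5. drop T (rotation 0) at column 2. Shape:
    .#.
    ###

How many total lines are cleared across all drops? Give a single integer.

Drop 1: T rot2 at col 0 lands with bottom-row=0; cleared 0 line(s) (total 0); column heights now [2 2 2 0 0], max=2
Drop 2: I rot0 at col 0 lands with bottom-row=2; cleared 0 line(s) (total 0); column heights now [3 3 3 3 0], max=3
Drop 3: O rot0 at col 0 lands with bottom-row=3; cleared 0 line(s) (total 0); column heights now [5 5 3 3 0], max=5
Drop 4: T rot1 at col 3 lands with bottom-row=3; cleared 0 line(s) (total 0); column heights now [5 5 3 6 5], max=6
Drop 5: T rot0 at col 2 lands with bottom-row=6; cleared 0 line(s) (total 0); column heights now [5 5 7 8 7], max=8

Answer: 0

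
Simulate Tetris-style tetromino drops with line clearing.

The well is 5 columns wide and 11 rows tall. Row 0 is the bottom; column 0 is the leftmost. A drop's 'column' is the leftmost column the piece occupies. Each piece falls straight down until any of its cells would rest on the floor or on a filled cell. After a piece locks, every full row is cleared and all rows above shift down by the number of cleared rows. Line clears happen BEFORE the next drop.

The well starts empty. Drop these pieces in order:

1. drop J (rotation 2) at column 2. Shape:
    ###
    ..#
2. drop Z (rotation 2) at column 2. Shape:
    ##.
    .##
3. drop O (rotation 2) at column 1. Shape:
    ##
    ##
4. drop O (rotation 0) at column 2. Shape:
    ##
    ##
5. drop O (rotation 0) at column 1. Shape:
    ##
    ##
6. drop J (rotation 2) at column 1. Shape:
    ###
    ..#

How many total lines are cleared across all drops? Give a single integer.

Answer: 0

Derivation:
Drop 1: J rot2 at col 2 lands with bottom-row=0; cleared 0 line(s) (total 0); column heights now [0 0 2 2 2], max=2
Drop 2: Z rot2 at col 2 lands with bottom-row=2; cleared 0 line(s) (total 0); column heights now [0 0 4 4 3], max=4
Drop 3: O rot2 at col 1 lands with bottom-row=4; cleared 0 line(s) (total 0); column heights now [0 6 6 4 3], max=6
Drop 4: O rot0 at col 2 lands with bottom-row=6; cleared 0 line(s) (total 0); column heights now [0 6 8 8 3], max=8
Drop 5: O rot0 at col 1 lands with bottom-row=8; cleared 0 line(s) (total 0); column heights now [0 10 10 8 3], max=10
Drop 6: J rot2 at col 1 lands with bottom-row=9; cleared 0 line(s) (total 0); column heights now [0 11 11 11 3], max=11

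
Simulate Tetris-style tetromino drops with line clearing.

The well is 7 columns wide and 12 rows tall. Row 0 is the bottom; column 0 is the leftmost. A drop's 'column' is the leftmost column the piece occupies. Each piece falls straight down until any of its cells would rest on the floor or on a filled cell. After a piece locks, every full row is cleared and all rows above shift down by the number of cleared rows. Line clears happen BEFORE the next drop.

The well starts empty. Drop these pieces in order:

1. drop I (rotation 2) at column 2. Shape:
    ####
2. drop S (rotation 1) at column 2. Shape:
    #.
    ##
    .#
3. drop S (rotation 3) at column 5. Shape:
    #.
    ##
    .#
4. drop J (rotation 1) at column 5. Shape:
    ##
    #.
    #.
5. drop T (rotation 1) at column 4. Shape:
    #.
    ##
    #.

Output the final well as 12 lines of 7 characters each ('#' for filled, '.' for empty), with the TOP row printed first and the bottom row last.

Answer: .......
.......
.......
.......
....#..
....##.
....###
.....#.
..#..#.
..##.#.
...#.##
..#####

Derivation:
Drop 1: I rot2 at col 2 lands with bottom-row=0; cleared 0 line(s) (total 0); column heights now [0 0 1 1 1 1 0], max=1
Drop 2: S rot1 at col 2 lands with bottom-row=1; cleared 0 line(s) (total 0); column heights now [0 0 4 3 1 1 0], max=4
Drop 3: S rot3 at col 5 lands with bottom-row=0; cleared 0 line(s) (total 0); column heights now [0 0 4 3 1 3 2], max=4
Drop 4: J rot1 at col 5 lands with bottom-row=3; cleared 0 line(s) (total 0); column heights now [0 0 4 3 1 6 6], max=6
Drop 5: T rot1 at col 4 lands with bottom-row=5; cleared 0 line(s) (total 0); column heights now [0 0 4 3 8 7 6], max=8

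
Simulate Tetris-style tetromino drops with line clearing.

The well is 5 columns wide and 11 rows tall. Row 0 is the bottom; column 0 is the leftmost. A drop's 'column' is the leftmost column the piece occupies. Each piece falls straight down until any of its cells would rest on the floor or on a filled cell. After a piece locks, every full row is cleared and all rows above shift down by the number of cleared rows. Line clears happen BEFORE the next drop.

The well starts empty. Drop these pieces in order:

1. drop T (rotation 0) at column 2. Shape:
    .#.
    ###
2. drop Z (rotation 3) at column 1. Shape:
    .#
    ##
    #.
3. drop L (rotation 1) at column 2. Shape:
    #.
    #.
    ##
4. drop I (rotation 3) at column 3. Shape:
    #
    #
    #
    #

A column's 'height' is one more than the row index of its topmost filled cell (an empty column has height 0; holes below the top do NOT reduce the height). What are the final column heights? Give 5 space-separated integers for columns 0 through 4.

Answer: 0 2 6 8 1

Derivation:
Drop 1: T rot0 at col 2 lands with bottom-row=0; cleared 0 line(s) (total 0); column heights now [0 0 1 2 1], max=2
Drop 2: Z rot3 at col 1 lands with bottom-row=0; cleared 0 line(s) (total 0); column heights now [0 2 3 2 1], max=3
Drop 3: L rot1 at col 2 lands with bottom-row=3; cleared 0 line(s) (total 0); column heights now [0 2 6 4 1], max=6
Drop 4: I rot3 at col 3 lands with bottom-row=4; cleared 0 line(s) (total 0); column heights now [0 2 6 8 1], max=8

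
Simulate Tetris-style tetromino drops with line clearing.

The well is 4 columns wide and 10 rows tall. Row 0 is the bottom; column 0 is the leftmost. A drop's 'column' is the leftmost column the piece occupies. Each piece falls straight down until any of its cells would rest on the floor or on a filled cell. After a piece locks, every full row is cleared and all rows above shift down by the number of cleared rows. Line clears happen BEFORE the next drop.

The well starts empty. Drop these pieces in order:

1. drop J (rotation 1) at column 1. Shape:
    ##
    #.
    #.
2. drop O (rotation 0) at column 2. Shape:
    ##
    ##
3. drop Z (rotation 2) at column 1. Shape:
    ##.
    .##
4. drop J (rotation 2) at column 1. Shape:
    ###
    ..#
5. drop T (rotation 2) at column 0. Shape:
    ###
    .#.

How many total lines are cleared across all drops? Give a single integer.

Answer: 0

Derivation:
Drop 1: J rot1 at col 1 lands with bottom-row=0; cleared 0 line(s) (total 0); column heights now [0 3 3 0], max=3
Drop 2: O rot0 at col 2 lands with bottom-row=3; cleared 0 line(s) (total 0); column heights now [0 3 5 5], max=5
Drop 3: Z rot2 at col 1 lands with bottom-row=5; cleared 0 line(s) (total 0); column heights now [0 7 7 6], max=7
Drop 4: J rot2 at col 1 lands with bottom-row=6; cleared 0 line(s) (total 0); column heights now [0 8 8 8], max=8
Drop 5: T rot2 at col 0 lands with bottom-row=8; cleared 0 line(s) (total 0); column heights now [10 10 10 8], max=10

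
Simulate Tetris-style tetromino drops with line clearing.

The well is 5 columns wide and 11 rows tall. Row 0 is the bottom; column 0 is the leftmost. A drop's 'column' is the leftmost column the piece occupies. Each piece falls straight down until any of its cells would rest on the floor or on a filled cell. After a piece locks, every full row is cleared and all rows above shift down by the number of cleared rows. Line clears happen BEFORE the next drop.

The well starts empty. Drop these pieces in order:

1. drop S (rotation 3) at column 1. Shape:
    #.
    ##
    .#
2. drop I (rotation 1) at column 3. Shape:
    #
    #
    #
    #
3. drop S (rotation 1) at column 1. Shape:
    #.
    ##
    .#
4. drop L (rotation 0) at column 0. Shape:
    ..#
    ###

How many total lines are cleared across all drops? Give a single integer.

Drop 1: S rot3 at col 1 lands with bottom-row=0; cleared 0 line(s) (total 0); column heights now [0 3 2 0 0], max=3
Drop 2: I rot1 at col 3 lands with bottom-row=0; cleared 0 line(s) (total 0); column heights now [0 3 2 4 0], max=4
Drop 3: S rot1 at col 1 lands with bottom-row=2; cleared 0 line(s) (total 0); column heights now [0 5 4 4 0], max=5
Drop 4: L rot0 at col 0 lands with bottom-row=5; cleared 0 line(s) (total 0); column heights now [6 6 7 4 0], max=7

Answer: 0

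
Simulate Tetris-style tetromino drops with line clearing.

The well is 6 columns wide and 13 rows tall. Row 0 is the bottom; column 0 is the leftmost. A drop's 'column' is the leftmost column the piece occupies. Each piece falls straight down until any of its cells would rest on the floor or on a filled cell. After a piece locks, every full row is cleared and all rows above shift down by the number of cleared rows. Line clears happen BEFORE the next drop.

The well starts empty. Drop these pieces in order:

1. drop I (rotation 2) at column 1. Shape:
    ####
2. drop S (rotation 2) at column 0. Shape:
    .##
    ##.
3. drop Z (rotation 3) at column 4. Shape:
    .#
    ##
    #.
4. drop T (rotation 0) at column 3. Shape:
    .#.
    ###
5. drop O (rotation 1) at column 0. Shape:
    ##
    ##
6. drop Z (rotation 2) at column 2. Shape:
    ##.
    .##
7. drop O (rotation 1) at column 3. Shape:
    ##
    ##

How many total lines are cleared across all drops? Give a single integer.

Answer: 0

Derivation:
Drop 1: I rot2 at col 1 lands with bottom-row=0; cleared 0 line(s) (total 0); column heights now [0 1 1 1 1 0], max=1
Drop 2: S rot2 at col 0 lands with bottom-row=1; cleared 0 line(s) (total 0); column heights now [2 3 3 1 1 0], max=3
Drop 3: Z rot3 at col 4 lands with bottom-row=1; cleared 0 line(s) (total 0); column heights now [2 3 3 1 3 4], max=4
Drop 4: T rot0 at col 3 lands with bottom-row=4; cleared 0 line(s) (total 0); column heights now [2 3 3 5 6 5], max=6
Drop 5: O rot1 at col 0 lands with bottom-row=3; cleared 0 line(s) (total 0); column heights now [5 5 3 5 6 5], max=6
Drop 6: Z rot2 at col 2 lands with bottom-row=6; cleared 0 line(s) (total 0); column heights now [5 5 8 8 7 5], max=8
Drop 7: O rot1 at col 3 lands with bottom-row=8; cleared 0 line(s) (total 0); column heights now [5 5 8 10 10 5], max=10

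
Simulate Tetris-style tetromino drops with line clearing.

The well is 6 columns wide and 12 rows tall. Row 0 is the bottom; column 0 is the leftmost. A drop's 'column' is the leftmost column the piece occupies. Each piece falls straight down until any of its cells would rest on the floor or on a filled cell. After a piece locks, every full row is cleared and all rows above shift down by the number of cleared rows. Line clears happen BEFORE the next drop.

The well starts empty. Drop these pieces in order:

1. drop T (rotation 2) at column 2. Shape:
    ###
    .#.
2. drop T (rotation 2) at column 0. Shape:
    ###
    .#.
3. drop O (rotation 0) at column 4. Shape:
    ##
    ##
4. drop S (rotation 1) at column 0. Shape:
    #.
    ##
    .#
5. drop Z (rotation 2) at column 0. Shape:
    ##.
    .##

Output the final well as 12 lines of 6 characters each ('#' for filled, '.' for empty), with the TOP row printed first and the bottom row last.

Answer: ......
......
......
......
......
##....
###...
##....
.#..##
###.##
.####.
...#..

Derivation:
Drop 1: T rot2 at col 2 lands with bottom-row=0; cleared 0 line(s) (total 0); column heights now [0 0 2 2 2 0], max=2
Drop 2: T rot2 at col 0 lands with bottom-row=1; cleared 0 line(s) (total 0); column heights now [3 3 3 2 2 0], max=3
Drop 3: O rot0 at col 4 lands with bottom-row=2; cleared 0 line(s) (total 0); column heights now [3 3 3 2 4 4], max=4
Drop 4: S rot1 at col 0 lands with bottom-row=3; cleared 0 line(s) (total 0); column heights now [6 5 3 2 4 4], max=6
Drop 5: Z rot2 at col 0 lands with bottom-row=5; cleared 0 line(s) (total 0); column heights now [7 7 6 2 4 4], max=7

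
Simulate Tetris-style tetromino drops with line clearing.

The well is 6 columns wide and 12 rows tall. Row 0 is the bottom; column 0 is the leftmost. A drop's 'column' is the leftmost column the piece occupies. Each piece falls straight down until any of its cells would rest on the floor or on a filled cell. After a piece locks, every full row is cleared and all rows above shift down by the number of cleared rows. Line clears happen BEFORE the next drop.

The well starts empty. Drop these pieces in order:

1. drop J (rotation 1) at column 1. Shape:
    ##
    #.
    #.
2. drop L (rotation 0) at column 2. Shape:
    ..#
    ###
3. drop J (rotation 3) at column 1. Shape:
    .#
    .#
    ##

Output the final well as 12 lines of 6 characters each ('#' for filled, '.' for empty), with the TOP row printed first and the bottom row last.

Drop 1: J rot1 at col 1 lands with bottom-row=0; cleared 0 line(s) (total 0); column heights now [0 3 3 0 0 0], max=3
Drop 2: L rot0 at col 2 lands with bottom-row=3; cleared 0 line(s) (total 0); column heights now [0 3 4 4 5 0], max=5
Drop 3: J rot3 at col 1 lands with bottom-row=4; cleared 0 line(s) (total 0); column heights now [0 5 7 4 5 0], max=7

Answer: ......
......
......
......
......
..#...
..#...
.##.#.
..###.
.##...
.#....
.#....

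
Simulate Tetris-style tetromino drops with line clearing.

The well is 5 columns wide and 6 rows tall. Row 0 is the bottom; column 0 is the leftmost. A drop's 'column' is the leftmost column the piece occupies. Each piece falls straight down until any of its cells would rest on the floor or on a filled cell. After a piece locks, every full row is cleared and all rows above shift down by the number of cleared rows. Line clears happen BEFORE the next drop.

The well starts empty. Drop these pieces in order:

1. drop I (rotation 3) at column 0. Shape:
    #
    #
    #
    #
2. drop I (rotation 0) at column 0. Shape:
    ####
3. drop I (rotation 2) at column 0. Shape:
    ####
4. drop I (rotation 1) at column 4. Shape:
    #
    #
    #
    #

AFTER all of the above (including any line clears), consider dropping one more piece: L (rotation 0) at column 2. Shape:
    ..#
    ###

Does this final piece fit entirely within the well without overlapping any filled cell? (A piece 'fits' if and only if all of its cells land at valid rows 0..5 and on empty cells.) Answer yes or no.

Drop 1: I rot3 at col 0 lands with bottom-row=0; cleared 0 line(s) (total 0); column heights now [4 0 0 0 0], max=4
Drop 2: I rot0 at col 0 lands with bottom-row=4; cleared 0 line(s) (total 0); column heights now [5 5 5 5 0], max=5
Drop 3: I rot2 at col 0 lands with bottom-row=5; cleared 0 line(s) (total 0); column heights now [6 6 6 6 0], max=6
Drop 4: I rot1 at col 4 lands with bottom-row=0; cleared 0 line(s) (total 0); column heights now [6 6 6 6 4], max=6
Test piece L rot0 at col 2 (width 3): heights before test = [6 6 6 6 4]; fits = False

Answer: no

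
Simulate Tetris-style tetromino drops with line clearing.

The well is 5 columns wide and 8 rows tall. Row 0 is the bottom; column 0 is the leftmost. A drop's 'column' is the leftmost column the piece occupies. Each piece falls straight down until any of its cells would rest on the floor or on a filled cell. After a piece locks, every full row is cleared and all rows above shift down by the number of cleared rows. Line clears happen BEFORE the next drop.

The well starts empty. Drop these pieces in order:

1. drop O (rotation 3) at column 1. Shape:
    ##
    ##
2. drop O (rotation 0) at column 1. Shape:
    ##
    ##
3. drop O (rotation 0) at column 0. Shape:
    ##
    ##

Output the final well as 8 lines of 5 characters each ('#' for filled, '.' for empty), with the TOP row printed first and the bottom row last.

Answer: .....
.....
##...
##...
.##..
.##..
.##..
.##..

Derivation:
Drop 1: O rot3 at col 1 lands with bottom-row=0; cleared 0 line(s) (total 0); column heights now [0 2 2 0 0], max=2
Drop 2: O rot0 at col 1 lands with bottom-row=2; cleared 0 line(s) (total 0); column heights now [0 4 4 0 0], max=4
Drop 3: O rot0 at col 0 lands with bottom-row=4; cleared 0 line(s) (total 0); column heights now [6 6 4 0 0], max=6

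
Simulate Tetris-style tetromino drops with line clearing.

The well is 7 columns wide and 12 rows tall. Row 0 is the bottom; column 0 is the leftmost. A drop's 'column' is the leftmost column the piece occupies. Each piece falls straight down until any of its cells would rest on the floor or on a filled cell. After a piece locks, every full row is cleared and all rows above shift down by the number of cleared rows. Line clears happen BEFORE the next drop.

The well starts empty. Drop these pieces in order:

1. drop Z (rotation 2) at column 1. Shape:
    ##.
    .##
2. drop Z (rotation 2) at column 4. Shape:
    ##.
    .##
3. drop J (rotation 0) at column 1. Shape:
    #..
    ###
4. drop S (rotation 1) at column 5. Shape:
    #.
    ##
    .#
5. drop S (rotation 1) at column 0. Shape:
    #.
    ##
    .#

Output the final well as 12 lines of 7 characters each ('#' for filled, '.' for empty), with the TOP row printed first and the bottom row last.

Answer: .......
.......
.......
.......
.......
#......
##.....
.#.....
.#...#.
.###.##
.##.###
..##.##

Derivation:
Drop 1: Z rot2 at col 1 lands with bottom-row=0; cleared 0 line(s) (total 0); column heights now [0 2 2 1 0 0 0], max=2
Drop 2: Z rot2 at col 4 lands with bottom-row=0; cleared 0 line(s) (total 0); column heights now [0 2 2 1 2 2 1], max=2
Drop 3: J rot0 at col 1 lands with bottom-row=2; cleared 0 line(s) (total 0); column heights now [0 4 3 3 2 2 1], max=4
Drop 4: S rot1 at col 5 lands with bottom-row=1; cleared 0 line(s) (total 0); column heights now [0 4 3 3 2 4 3], max=4
Drop 5: S rot1 at col 0 lands with bottom-row=4; cleared 0 line(s) (total 0); column heights now [7 6 3 3 2 4 3], max=7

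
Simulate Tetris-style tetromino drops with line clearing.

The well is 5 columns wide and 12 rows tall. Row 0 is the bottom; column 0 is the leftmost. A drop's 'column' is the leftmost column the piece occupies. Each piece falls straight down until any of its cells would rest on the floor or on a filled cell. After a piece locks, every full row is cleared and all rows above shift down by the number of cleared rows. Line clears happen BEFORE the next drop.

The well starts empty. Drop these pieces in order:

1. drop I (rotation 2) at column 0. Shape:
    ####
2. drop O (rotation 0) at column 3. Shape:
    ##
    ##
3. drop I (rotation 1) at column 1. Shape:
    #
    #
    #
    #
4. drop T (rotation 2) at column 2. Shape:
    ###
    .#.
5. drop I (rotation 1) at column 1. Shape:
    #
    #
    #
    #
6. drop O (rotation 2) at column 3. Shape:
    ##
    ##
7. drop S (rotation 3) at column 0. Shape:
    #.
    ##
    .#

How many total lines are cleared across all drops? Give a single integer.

Drop 1: I rot2 at col 0 lands with bottom-row=0; cleared 0 line(s) (total 0); column heights now [1 1 1 1 0], max=1
Drop 2: O rot0 at col 3 lands with bottom-row=1; cleared 0 line(s) (total 0); column heights now [1 1 1 3 3], max=3
Drop 3: I rot1 at col 1 lands with bottom-row=1; cleared 0 line(s) (total 0); column heights now [1 5 1 3 3], max=5
Drop 4: T rot2 at col 2 lands with bottom-row=3; cleared 0 line(s) (total 0); column heights now [1 5 5 5 5], max=5
Drop 5: I rot1 at col 1 lands with bottom-row=5; cleared 0 line(s) (total 0); column heights now [1 9 5 5 5], max=9
Drop 6: O rot2 at col 3 lands with bottom-row=5; cleared 0 line(s) (total 0); column heights now [1 9 5 7 7], max=9
Drop 7: S rot3 at col 0 lands with bottom-row=9; cleared 0 line(s) (total 0); column heights now [12 11 5 7 7], max=12

Answer: 0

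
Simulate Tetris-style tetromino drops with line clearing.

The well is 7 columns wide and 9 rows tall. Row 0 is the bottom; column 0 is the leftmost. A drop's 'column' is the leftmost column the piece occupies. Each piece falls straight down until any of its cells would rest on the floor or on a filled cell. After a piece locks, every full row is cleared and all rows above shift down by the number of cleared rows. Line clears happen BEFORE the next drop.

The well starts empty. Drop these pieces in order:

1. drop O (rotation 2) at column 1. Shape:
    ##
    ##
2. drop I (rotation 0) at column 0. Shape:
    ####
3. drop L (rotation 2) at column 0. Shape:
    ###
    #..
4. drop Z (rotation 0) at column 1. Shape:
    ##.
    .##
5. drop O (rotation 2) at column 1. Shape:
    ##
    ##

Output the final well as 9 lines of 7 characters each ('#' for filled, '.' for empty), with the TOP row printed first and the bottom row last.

Drop 1: O rot2 at col 1 lands with bottom-row=0; cleared 0 line(s) (total 0); column heights now [0 2 2 0 0 0 0], max=2
Drop 2: I rot0 at col 0 lands with bottom-row=2; cleared 0 line(s) (total 0); column heights now [3 3 3 3 0 0 0], max=3
Drop 3: L rot2 at col 0 lands with bottom-row=3; cleared 0 line(s) (total 0); column heights now [5 5 5 3 0 0 0], max=5
Drop 4: Z rot0 at col 1 lands with bottom-row=5; cleared 0 line(s) (total 0); column heights now [5 7 7 6 0 0 0], max=7
Drop 5: O rot2 at col 1 lands with bottom-row=7; cleared 0 line(s) (total 0); column heights now [5 9 9 6 0 0 0], max=9

Answer: .##....
.##....
.##....
..##...
###....
#......
####...
.##....
.##....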